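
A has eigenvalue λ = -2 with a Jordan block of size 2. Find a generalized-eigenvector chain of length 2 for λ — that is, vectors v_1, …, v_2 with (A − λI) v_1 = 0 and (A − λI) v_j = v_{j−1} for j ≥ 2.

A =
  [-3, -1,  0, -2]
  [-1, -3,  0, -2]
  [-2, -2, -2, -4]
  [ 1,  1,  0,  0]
A Jordan chain for λ = -2 of length 2:
v_1 = (-1, -1, -2, 1)ᵀ
v_2 = (1, 0, 0, 0)ᵀ

Let N = A − (-2)·I. We want v_2 with N^2 v_2 = 0 but N^1 v_2 ≠ 0; then v_{j-1} := N · v_j for j = 2, …, 2.

Pick v_2 = (1, 0, 0, 0)ᵀ.
Then v_1 = N · v_2 = (-1, -1, -2, 1)ᵀ.

Sanity check: (A − (-2)·I) v_1 = (0, 0, 0, 0)ᵀ = 0. ✓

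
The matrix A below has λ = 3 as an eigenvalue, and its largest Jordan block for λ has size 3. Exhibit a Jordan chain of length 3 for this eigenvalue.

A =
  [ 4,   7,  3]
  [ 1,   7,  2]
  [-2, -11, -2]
A Jordan chain for λ = 3 of length 3:
v_1 = (2, 1, -3)ᵀ
v_2 = (1, 1, -2)ᵀ
v_3 = (1, 0, 0)ᵀ

Let N = A − (3)·I. We want v_3 with N^3 v_3 = 0 but N^2 v_3 ≠ 0; then v_{j-1} := N · v_j for j = 3, …, 2.

Pick v_3 = (1, 0, 0)ᵀ.
Then v_2 = N · v_3 = (1, 1, -2)ᵀ.
Then v_1 = N · v_2 = (2, 1, -3)ᵀ.

Sanity check: (A − (3)·I) v_1 = (0, 0, 0)ᵀ = 0. ✓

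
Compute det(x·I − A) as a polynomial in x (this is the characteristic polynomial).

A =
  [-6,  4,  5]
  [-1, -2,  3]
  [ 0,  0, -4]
x^3 + 12*x^2 + 48*x + 64

Expanding det(x·I − A) (e.g. by cofactor expansion or by noting that A is similar to its Jordan form J, which has the same characteristic polynomial as A) gives
  χ_A(x) = x^3 + 12*x^2 + 48*x + 64
which factors as (x + 4)^3. The eigenvalues (with algebraic multiplicities) are λ = -4 with multiplicity 3.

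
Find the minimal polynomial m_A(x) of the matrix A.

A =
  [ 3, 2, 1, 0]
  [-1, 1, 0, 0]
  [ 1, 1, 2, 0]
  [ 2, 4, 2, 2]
x^3 - 6*x^2 + 12*x - 8

The characteristic polynomial is χ_A(x) = (x - 2)^4, so the eigenvalues are known. The minimal polynomial is
  m_A(x) = Π_λ (x − λ)^{k_λ}
where k_λ is the size of the *largest* Jordan block for λ (equivalently, the smallest k with (A − λI)^k v = 0 for every generalised eigenvector v of λ).

  λ = 2: largest Jordan block has size 3, contributing (x − 2)^3

So m_A(x) = (x - 2)^3 = x^3 - 6*x^2 + 12*x - 8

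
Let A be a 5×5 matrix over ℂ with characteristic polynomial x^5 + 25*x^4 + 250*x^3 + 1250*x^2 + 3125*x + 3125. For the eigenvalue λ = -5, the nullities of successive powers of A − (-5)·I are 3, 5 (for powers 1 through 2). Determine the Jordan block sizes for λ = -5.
Block sizes for λ = -5: [2, 2, 1]

From the dimensions of kernels of powers, the number of Jordan blocks of size at least j is d_j − d_{j−1} where d_j = dim ker(N^j) (with d_0 = 0). Computing the differences gives [3, 2].
The number of blocks of size exactly k is (#blocks of size ≥ k) − (#blocks of size ≥ k + 1), so the partition is: 1 block(s) of size 1, 2 block(s) of size 2.
In nonincreasing order the block sizes are [2, 2, 1].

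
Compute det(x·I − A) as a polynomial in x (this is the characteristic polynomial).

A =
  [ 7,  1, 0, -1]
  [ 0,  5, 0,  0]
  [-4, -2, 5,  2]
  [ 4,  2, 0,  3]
x^4 - 20*x^3 + 150*x^2 - 500*x + 625

Expanding det(x·I − A) (e.g. by cofactor expansion or by noting that A is similar to its Jordan form J, which has the same characteristic polynomial as A) gives
  χ_A(x) = x^4 - 20*x^3 + 150*x^2 - 500*x + 625
which factors as (x - 5)^4. The eigenvalues (with algebraic multiplicities) are λ = 5 with multiplicity 4.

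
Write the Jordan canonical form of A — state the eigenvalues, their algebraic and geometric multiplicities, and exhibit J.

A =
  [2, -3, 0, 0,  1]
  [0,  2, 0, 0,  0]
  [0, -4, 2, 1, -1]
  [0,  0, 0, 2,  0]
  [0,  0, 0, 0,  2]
J_2(2) ⊕ J_2(2) ⊕ J_1(2)

The characteristic polynomial is
  det(x·I − A) = x^5 - 10*x^4 + 40*x^3 - 80*x^2 + 80*x - 32 = (x - 2)^5

Eigenvalues and multiplicities (the geometric multiplicity of λ is n − rank(A − λI), which equals the number of Jordan blocks for λ):
  λ = 2: algebraic multiplicity = 5, geometric multiplicity = 3

Determining the block sizes for each eigenvalue:
  λ = 2: with am = 5 and gm = 3, the partition is not yet determined (e.g. several partitions of 5 into 3 parts exist). Let N = A − (2)·I. Computing rank(N^1) = 2, rank(N^2) = 0; the number of blocks of size ≥ j is rank(N^{j−1}) − rank(N^j), giving [3, 2]. So we have 2 block(s) of size 2, 1 block(s) of size 1 → block sizes [2, 2, 1]

Assembling the blocks gives a Jordan form
J =
  [2, 1, 0, 0, 0]
  [0, 2, 0, 0, 0]
  [0, 0, 2, 1, 0]
  [0, 0, 0, 2, 0]
  [0, 0, 0, 0, 2]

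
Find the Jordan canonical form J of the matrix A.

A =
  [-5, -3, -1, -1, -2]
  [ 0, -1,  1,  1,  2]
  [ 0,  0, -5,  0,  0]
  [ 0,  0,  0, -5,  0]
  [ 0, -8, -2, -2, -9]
J_3(-5) ⊕ J_1(-5) ⊕ J_1(-5)

The characteristic polynomial is
  det(x·I − A) = x^5 + 25*x^4 + 250*x^3 + 1250*x^2 + 3125*x + 3125 = (x + 5)^5

Eigenvalues and multiplicities (the geometric multiplicity of λ is n − rank(A − λI), which equals the number of Jordan blocks for λ):
  λ = -5: algebraic multiplicity = 5, geometric multiplicity = 3

Determining the block sizes for each eigenvalue:
  λ = -5: with am = 5 and gm = 3, the partition is not yet determined (e.g. several partitions of 5 into 3 parts exist). Let N = A − (-5)·I. Computing rank(N^1) = 2, rank(N^2) = 1, rank(N^3) = 0; the number of blocks of size ≥ j is rank(N^{j−1}) − rank(N^j), giving [3, 1, 1]. So we have 1 block(s) of size 3, 2 block(s) of size 1 → block sizes [3, 1, 1]

Assembling the blocks gives a Jordan form
J =
  [-5,  1,  0,  0,  0]
  [ 0, -5,  1,  0,  0]
  [ 0,  0, -5,  0,  0]
  [ 0,  0,  0, -5,  0]
  [ 0,  0,  0,  0, -5]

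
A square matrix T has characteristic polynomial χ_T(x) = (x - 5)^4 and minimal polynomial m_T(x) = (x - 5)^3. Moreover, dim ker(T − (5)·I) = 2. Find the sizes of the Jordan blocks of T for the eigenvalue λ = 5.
Block sizes for λ = 5: [3, 1]

Step 1 — from the characteristic polynomial, algebraic multiplicity of λ = 5 is 4. From dim ker(T − (5)·I) = 2, there are exactly 2 Jordan blocks for λ = 5.
Step 2 — from the minimal polynomial, the factor (x − 5)^3 tells us the largest block for λ = 5 has size 3.
Step 3 — with total size 4, 2 blocks, and largest block 3, the block sizes (in nonincreasing order) are [3, 1].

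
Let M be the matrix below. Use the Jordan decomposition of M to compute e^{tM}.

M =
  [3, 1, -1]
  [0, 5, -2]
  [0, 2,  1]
e^{tM} =
  [exp(3*t), t*exp(3*t), -t*exp(3*t)]
  [0, 2*t*exp(3*t) + exp(3*t), -2*t*exp(3*t)]
  [0, 2*t*exp(3*t), -2*t*exp(3*t) + exp(3*t)]

Strategy: write M = P · J · P⁻¹ where J is a Jordan canonical form, so e^{tM} = P · e^{tJ} · P⁻¹, and e^{tJ} can be computed block-by-block.

M has Jordan form
J =
  [3, 1, 0]
  [0, 3, 0]
  [0, 0, 3]
(up to reordering of blocks).

Per-block formulas:
  For a 1×1 block at λ = 3: exp(t · [3]) = [e^(3t)].
  For a 2×2 Jordan block J_2(3): exp(t · J_2(3)) = e^(3t)·(I + t·N), where N is the 2×2 nilpotent shift.

After assembling e^{tJ} and conjugating by P, we get:

e^{tM} =
  [exp(3*t), t*exp(3*t), -t*exp(3*t)]
  [0, 2*t*exp(3*t) + exp(3*t), -2*t*exp(3*t)]
  [0, 2*t*exp(3*t), -2*t*exp(3*t) + exp(3*t)]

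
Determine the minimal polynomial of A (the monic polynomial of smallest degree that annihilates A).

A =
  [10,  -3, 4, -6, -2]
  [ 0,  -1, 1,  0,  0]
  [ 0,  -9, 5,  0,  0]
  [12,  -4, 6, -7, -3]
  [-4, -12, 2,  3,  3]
x^3 - 6*x^2 + 12*x - 8

The characteristic polynomial is χ_A(x) = (x - 2)^5, so the eigenvalues are known. The minimal polynomial is
  m_A(x) = Π_λ (x − λ)^{k_λ}
where k_λ is the size of the *largest* Jordan block for λ (equivalently, the smallest k with (A − λI)^k v = 0 for every generalised eigenvector v of λ).

  λ = 2: largest Jordan block has size 3, contributing (x − 2)^3

So m_A(x) = (x - 2)^3 = x^3 - 6*x^2 + 12*x - 8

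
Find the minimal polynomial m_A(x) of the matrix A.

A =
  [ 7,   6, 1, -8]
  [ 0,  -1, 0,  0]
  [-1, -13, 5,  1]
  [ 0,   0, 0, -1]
x^3 - 11*x^2 + 24*x + 36

The characteristic polynomial is χ_A(x) = (x - 6)^2*(x + 1)^2, so the eigenvalues are known. The minimal polynomial is
  m_A(x) = Π_λ (x − λ)^{k_λ}
where k_λ is the size of the *largest* Jordan block for λ (equivalently, the smallest k with (A − λI)^k v = 0 for every generalised eigenvector v of λ).

  λ = -1: largest Jordan block has size 1, contributing (x + 1)
  λ = 6: largest Jordan block has size 2, contributing (x − 6)^2

So m_A(x) = (x - 6)^2*(x + 1) = x^3 - 11*x^2 + 24*x + 36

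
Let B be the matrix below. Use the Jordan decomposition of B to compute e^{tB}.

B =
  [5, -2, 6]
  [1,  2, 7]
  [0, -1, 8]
e^{tB} =
  [-t^2*exp(5*t) + exp(5*t), -2*t*exp(5*t), 2*t^2*exp(5*t) + 6*t*exp(5*t)]
  [-3*t^2*exp(5*t)/2 + t*exp(5*t), -3*t*exp(5*t) + exp(5*t), 3*t^2*exp(5*t) + 7*t*exp(5*t)]
  [-t^2*exp(5*t)/2, -t*exp(5*t), t^2*exp(5*t) + 3*t*exp(5*t) + exp(5*t)]

Strategy: write B = P · J · P⁻¹ where J is a Jordan canonical form, so e^{tB} = P · e^{tJ} · P⁻¹, and e^{tJ} can be computed block-by-block.

B has Jordan form
J =
  [5, 1, 0]
  [0, 5, 1]
  [0, 0, 5]
(up to reordering of blocks).

Per-block formulas:
  For a 3×3 Jordan block J_3(5): exp(t · J_3(5)) = e^(5t)·(I + t·N + (t^2/2)·N^2), where N is the 3×3 nilpotent shift.

After assembling e^{tJ} and conjugating by P, we get:

e^{tB} =
  [-t^2*exp(5*t) + exp(5*t), -2*t*exp(5*t), 2*t^2*exp(5*t) + 6*t*exp(5*t)]
  [-3*t^2*exp(5*t)/2 + t*exp(5*t), -3*t*exp(5*t) + exp(5*t), 3*t^2*exp(5*t) + 7*t*exp(5*t)]
  [-t^2*exp(5*t)/2, -t*exp(5*t), t^2*exp(5*t) + 3*t*exp(5*t) + exp(5*t)]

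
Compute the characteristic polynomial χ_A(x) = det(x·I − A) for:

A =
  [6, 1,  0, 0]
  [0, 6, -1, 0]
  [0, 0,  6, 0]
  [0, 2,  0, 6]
x^4 - 24*x^3 + 216*x^2 - 864*x + 1296

Expanding det(x·I − A) (e.g. by cofactor expansion or by noting that A is similar to its Jordan form J, which has the same characteristic polynomial as A) gives
  χ_A(x) = x^4 - 24*x^3 + 216*x^2 - 864*x + 1296
which factors as (x - 6)^4. The eigenvalues (with algebraic multiplicities) are λ = 6 with multiplicity 4.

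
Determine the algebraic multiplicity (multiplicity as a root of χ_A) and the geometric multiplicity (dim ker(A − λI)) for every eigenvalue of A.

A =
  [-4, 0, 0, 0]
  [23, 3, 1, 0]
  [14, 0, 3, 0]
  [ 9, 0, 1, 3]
λ = -4: alg = 1, geom = 1; λ = 3: alg = 3, geom = 2

Step 1 — factor the characteristic polynomial to read off the algebraic multiplicities:
  χ_A(x) = (x - 3)^3*(x + 4)

Step 2 — compute geometric multiplicities via the rank-nullity identity g(λ) = n − rank(A − λI):
  rank(A − (-4)·I) = 3, so dim ker(A − (-4)·I) = n − 3 = 1
  rank(A − (3)·I) = 2, so dim ker(A − (3)·I) = n − 2 = 2

Summary:
  λ = -4: algebraic multiplicity = 1, geometric multiplicity = 1
  λ = 3: algebraic multiplicity = 3, geometric multiplicity = 2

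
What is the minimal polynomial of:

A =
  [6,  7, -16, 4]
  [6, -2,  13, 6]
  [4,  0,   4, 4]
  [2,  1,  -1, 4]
x^4 - 12*x^3 + 48*x^2 - 80*x + 48

The characteristic polynomial is χ_A(x) = (x - 6)*(x - 2)^3, so the eigenvalues are known. The minimal polynomial is
  m_A(x) = Π_λ (x − λ)^{k_λ}
where k_λ is the size of the *largest* Jordan block for λ (equivalently, the smallest k with (A − λI)^k v = 0 for every generalised eigenvector v of λ).

  λ = 2: largest Jordan block has size 3, contributing (x − 2)^3
  λ = 6: largest Jordan block has size 1, contributing (x − 6)

So m_A(x) = (x - 6)*(x - 2)^3 = x^4 - 12*x^3 + 48*x^2 - 80*x + 48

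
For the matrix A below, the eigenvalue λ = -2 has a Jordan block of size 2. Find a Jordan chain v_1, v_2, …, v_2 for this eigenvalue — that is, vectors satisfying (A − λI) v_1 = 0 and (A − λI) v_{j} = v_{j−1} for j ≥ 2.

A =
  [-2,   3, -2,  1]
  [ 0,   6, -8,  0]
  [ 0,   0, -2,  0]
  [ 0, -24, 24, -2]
A Jordan chain for λ = -2 of length 2:
v_1 = (1, 0, 0, 0)ᵀ
v_2 = (0, 1, 1, 0)ᵀ

Let N = A − (-2)·I. We want v_2 with N^2 v_2 = 0 but N^1 v_2 ≠ 0; then v_{j-1} := N · v_j for j = 2, …, 2.

Pick v_2 = (0, 1, 1, 0)ᵀ.
Then v_1 = N · v_2 = (1, 0, 0, 0)ᵀ.

Sanity check: (A − (-2)·I) v_1 = (0, 0, 0, 0)ᵀ = 0. ✓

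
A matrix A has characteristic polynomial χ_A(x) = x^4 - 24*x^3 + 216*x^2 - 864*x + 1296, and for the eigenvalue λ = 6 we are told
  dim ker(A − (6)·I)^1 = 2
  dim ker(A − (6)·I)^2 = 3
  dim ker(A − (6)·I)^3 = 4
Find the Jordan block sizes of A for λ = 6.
Block sizes for λ = 6: [3, 1]

From the dimensions of kernels of powers, the number of Jordan blocks of size at least j is d_j − d_{j−1} where d_j = dim ker(N^j) (with d_0 = 0). Computing the differences gives [2, 1, 1].
The number of blocks of size exactly k is (#blocks of size ≥ k) − (#blocks of size ≥ k + 1), so the partition is: 1 block(s) of size 1, 1 block(s) of size 3.
In nonincreasing order the block sizes are [3, 1].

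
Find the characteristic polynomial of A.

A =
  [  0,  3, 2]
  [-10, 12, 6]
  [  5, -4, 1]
x^3 - 13*x^2 + 56*x - 80

Expanding det(x·I − A) (e.g. by cofactor expansion or by noting that A is similar to its Jordan form J, which has the same characteristic polynomial as A) gives
  χ_A(x) = x^3 - 13*x^2 + 56*x - 80
which factors as (x - 5)*(x - 4)^2. The eigenvalues (with algebraic multiplicities) are λ = 4 with multiplicity 2, λ = 5 with multiplicity 1.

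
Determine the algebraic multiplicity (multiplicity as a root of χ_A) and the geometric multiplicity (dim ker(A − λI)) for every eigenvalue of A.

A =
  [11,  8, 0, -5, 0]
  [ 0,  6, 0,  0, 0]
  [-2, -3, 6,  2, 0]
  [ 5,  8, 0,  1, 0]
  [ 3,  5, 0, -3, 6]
λ = 6: alg = 5, geom = 3

Step 1 — factor the characteristic polynomial to read off the algebraic multiplicities:
  χ_A(x) = (x - 6)^5

Step 2 — compute geometric multiplicities via the rank-nullity identity g(λ) = n − rank(A − λI):
  rank(A − (6)·I) = 2, so dim ker(A − (6)·I) = n − 2 = 3

Summary:
  λ = 6: algebraic multiplicity = 5, geometric multiplicity = 3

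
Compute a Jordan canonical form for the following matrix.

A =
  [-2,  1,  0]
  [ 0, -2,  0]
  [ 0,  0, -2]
J_2(-2) ⊕ J_1(-2)

The characteristic polynomial is
  det(x·I − A) = x^3 + 6*x^2 + 12*x + 8 = (x + 2)^3

Eigenvalues and multiplicities (the geometric multiplicity of λ is n − rank(A − λI), which equals the number of Jordan blocks for λ):
  λ = -2: algebraic multiplicity = 3, geometric multiplicity = 2

Determining the block sizes for each eigenvalue:
  λ = -2: 2 blocks summing to 3 forces exactly one block of size 2 and the rest size 1 → block sizes [2, 1]

Assembling the blocks gives a Jordan form
J =
  [-2,  1,  0]
  [ 0, -2,  0]
  [ 0,  0, -2]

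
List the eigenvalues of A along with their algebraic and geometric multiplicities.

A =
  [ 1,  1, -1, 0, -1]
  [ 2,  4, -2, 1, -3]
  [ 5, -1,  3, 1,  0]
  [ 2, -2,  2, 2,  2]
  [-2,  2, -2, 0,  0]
λ = 2: alg = 5, geom = 3

Step 1 — factor the characteristic polynomial to read off the algebraic multiplicities:
  χ_A(x) = (x - 2)^5

Step 2 — compute geometric multiplicities via the rank-nullity identity g(λ) = n − rank(A − λI):
  rank(A − (2)·I) = 2, so dim ker(A − (2)·I) = n − 2 = 3

Summary:
  λ = 2: algebraic multiplicity = 5, geometric multiplicity = 3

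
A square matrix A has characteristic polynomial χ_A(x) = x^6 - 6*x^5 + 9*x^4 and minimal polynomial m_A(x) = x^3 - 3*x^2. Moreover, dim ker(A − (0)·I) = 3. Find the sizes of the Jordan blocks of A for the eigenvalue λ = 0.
Block sizes for λ = 0: [2, 1, 1]

Step 1 — from the characteristic polynomial, algebraic multiplicity of λ = 0 is 4. From dim ker(A − (0)·I) = 3, there are exactly 3 Jordan blocks for λ = 0.
Step 2 — from the minimal polynomial, the factor (x − 0)^2 tells us the largest block for λ = 0 has size 2.
Step 3 — with total size 4, 3 blocks, and largest block 2, the block sizes (in nonincreasing order) are [2, 1, 1].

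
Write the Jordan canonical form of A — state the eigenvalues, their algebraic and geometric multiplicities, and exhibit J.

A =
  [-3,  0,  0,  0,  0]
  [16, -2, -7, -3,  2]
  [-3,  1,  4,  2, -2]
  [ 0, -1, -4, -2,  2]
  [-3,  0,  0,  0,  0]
J_1(-3) ⊕ J_3(0) ⊕ J_1(0)

The characteristic polynomial is
  det(x·I − A) = x^5 + 3*x^4 = x^4*(x + 3)

Eigenvalues and multiplicities (the geometric multiplicity of λ is n − rank(A − λI), which equals the number of Jordan blocks for λ):
  λ = -3: algebraic multiplicity = 1, geometric multiplicity = 1
  λ = 0: algebraic multiplicity = 4, geometric multiplicity = 2

Determining the block sizes for each eigenvalue:
  λ = -3: one block (gm = 1), so the single block has size am = 1 → block sizes [1]
  λ = 0: with am = 4 and gm = 2, the partition is not yet determined (e.g. several partitions of 4 into 2 parts exist). Let N = A − (0)·I. Computing rank(N^1) = 3, rank(N^2) = 2, rank(N^3) = 1; the number of blocks of size ≥ j is rank(N^{j−1}) − rank(N^j), giving [2, 1, 1]. So we have 1 block(s) of size 3, 1 block(s) of size 1 → block sizes [3, 1]

Assembling the blocks gives a Jordan form
J =
  [-3, 0, 0, 0, 0]
  [ 0, 0, 1, 0, 0]
  [ 0, 0, 0, 1, 0]
  [ 0, 0, 0, 0, 0]
  [ 0, 0, 0, 0, 0]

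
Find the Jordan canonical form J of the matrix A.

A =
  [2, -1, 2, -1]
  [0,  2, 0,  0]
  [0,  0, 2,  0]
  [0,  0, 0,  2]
J_2(2) ⊕ J_1(2) ⊕ J_1(2)

The characteristic polynomial is
  det(x·I − A) = x^4 - 8*x^3 + 24*x^2 - 32*x + 16 = (x - 2)^4

Eigenvalues and multiplicities (the geometric multiplicity of λ is n − rank(A − λI), which equals the number of Jordan blocks for λ):
  λ = 2: algebraic multiplicity = 4, geometric multiplicity = 3

Determining the block sizes for each eigenvalue:
  λ = 2: 3 blocks summing to 4 forces exactly one block of size 2 and the rest size 1 → block sizes [2, 1, 1]

Assembling the blocks gives a Jordan form
J =
  [2, 1, 0, 0]
  [0, 2, 0, 0]
  [0, 0, 2, 0]
  [0, 0, 0, 2]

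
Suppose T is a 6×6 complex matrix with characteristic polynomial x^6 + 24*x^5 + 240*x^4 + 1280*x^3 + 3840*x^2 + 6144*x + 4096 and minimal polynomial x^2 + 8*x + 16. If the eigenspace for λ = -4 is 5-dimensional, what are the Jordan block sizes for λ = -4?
Block sizes for λ = -4: [2, 1, 1, 1, 1]

Step 1 — from the characteristic polynomial, algebraic multiplicity of λ = -4 is 6. From dim ker(T − (-4)·I) = 5, there are exactly 5 Jordan blocks for λ = -4.
Step 2 — from the minimal polynomial, the factor (x + 4)^2 tells us the largest block for λ = -4 has size 2.
Step 3 — with total size 6, 5 blocks, and largest block 2, the block sizes (in nonincreasing order) are [2, 1, 1, 1, 1].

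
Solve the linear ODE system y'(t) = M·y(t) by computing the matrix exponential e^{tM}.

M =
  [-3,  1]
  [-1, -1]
e^{tM} =
  [-t*exp(-2*t) + exp(-2*t), t*exp(-2*t)]
  [-t*exp(-2*t), t*exp(-2*t) + exp(-2*t)]

Strategy: write M = P · J · P⁻¹ where J is a Jordan canonical form, so e^{tM} = P · e^{tJ} · P⁻¹, and e^{tJ} can be computed block-by-block.

M has Jordan form
J =
  [-2,  1]
  [ 0, -2]
(up to reordering of blocks).

Per-block formulas:
  For a 2×2 Jordan block J_2(-2): exp(t · J_2(-2)) = e^(-2t)·(I + t·N), where N is the 2×2 nilpotent shift.

After assembling e^{tJ} and conjugating by P, we get:

e^{tM} =
  [-t*exp(-2*t) + exp(-2*t), t*exp(-2*t)]
  [-t*exp(-2*t), t*exp(-2*t) + exp(-2*t)]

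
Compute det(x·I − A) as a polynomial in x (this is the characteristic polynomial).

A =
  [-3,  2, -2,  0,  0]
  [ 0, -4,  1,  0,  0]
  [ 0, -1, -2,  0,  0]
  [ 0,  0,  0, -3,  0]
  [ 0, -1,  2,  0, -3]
x^5 + 15*x^4 + 90*x^3 + 270*x^2 + 405*x + 243

Expanding det(x·I − A) (e.g. by cofactor expansion or by noting that A is similar to its Jordan form J, which has the same characteristic polynomial as A) gives
  χ_A(x) = x^5 + 15*x^4 + 90*x^3 + 270*x^2 + 405*x + 243
which factors as (x + 3)^5. The eigenvalues (with algebraic multiplicities) are λ = -3 with multiplicity 5.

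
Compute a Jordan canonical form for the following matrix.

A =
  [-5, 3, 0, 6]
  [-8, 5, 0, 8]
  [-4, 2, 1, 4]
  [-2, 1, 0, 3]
J_2(1) ⊕ J_1(1) ⊕ J_1(1)

The characteristic polynomial is
  det(x·I − A) = x^4 - 4*x^3 + 6*x^2 - 4*x + 1 = (x - 1)^4

Eigenvalues and multiplicities (the geometric multiplicity of λ is n − rank(A − λI), which equals the number of Jordan blocks for λ):
  λ = 1: algebraic multiplicity = 4, geometric multiplicity = 3

Determining the block sizes for each eigenvalue:
  λ = 1: 3 blocks summing to 4 forces exactly one block of size 2 and the rest size 1 → block sizes [2, 1, 1]

Assembling the blocks gives a Jordan form
J =
  [1, 1, 0, 0]
  [0, 1, 0, 0]
  [0, 0, 1, 0]
  [0, 0, 0, 1]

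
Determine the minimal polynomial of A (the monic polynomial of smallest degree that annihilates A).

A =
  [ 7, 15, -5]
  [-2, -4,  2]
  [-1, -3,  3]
x^2 - 4*x + 4

The characteristic polynomial is χ_A(x) = (x - 2)^3, so the eigenvalues are known. The minimal polynomial is
  m_A(x) = Π_λ (x − λ)^{k_λ}
where k_λ is the size of the *largest* Jordan block for λ (equivalently, the smallest k with (A − λI)^k v = 0 for every generalised eigenvector v of λ).

  λ = 2: largest Jordan block has size 2, contributing (x − 2)^2

So m_A(x) = (x - 2)^2 = x^2 - 4*x + 4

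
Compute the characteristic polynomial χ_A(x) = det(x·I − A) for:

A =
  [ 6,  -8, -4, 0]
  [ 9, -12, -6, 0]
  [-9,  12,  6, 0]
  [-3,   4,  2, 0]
x^4

Expanding det(x·I − A) (e.g. by cofactor expansion or by noting that A is similar to its Jordan form J, which has the same characteristic polynomial as A) gives
  χ_A(x) = x^4
which factors as x^4. The eigenvalues (with algebraic multiplicities) are λ = 0 with multiplicity 4.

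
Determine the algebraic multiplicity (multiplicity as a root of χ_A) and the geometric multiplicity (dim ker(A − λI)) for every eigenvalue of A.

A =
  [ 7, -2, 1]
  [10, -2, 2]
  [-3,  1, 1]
λ = 2: alg = 3, geom = 1

Step 1 — factor the characteristic polynomial to read off the algebraic multiplicities:
  χ_A(x) = (x - 2)^3

Step 2 — compute geometric multiplicities via the rank-nullity identity g(λ) = n − rank(A − λI):
  rank(A − (2)·I) = 2, so dim ker(A − (2)·I) = n − 2 = 1

Summary:
  λ = 2: algebraic multiplicity = 3, geometric multiplicity = 1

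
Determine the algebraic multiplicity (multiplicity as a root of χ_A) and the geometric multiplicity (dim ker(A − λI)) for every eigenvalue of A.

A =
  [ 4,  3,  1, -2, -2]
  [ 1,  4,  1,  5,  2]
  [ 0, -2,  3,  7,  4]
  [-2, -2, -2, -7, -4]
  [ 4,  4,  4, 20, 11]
λ = 3: alg = 5, geom = 3

Step 1 — factor the characteristic polynomial to read off the algebraic multiplicities:
  χ_A(x) = (x - 3)^5

Step 2 — compute geometric multiplicities via the rank-nullity identity g(λ) = n − rank(A − λI):
  rank(A − (3)·I) = 2, so dim ker(A − (3)·I) = n − 2 = 3

Summary:
  λ = 3: algebraic multiplicity = 5, geometric multiplicity = 3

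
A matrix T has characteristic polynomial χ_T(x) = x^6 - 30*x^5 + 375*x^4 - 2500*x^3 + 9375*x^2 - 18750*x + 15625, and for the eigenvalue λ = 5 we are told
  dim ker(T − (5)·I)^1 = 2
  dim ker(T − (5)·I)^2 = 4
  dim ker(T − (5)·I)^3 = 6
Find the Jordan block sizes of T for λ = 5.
Block sizes for λ = 5: [3, 3]

From the dimensions of kernels of powers, the number of Jordan blocks of size at least j is d_j − d_{j−1} where d_j = dim ker(N^j) (with d_0 = 0). Computing the differences gives [2, 2, 2].
The number of blocks of size exactly k is (#blocks of size ≥ k) − (#blocks of size ≥ k + 1), so the partition is: 2 block(s) of size 3.
In nonincreasing order the block sizes are [3, 3].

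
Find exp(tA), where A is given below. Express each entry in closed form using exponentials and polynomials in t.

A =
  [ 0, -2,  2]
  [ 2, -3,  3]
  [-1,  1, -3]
e^{tA} =
  [-t^2*exp(-2*t) + 2*t*exp(-2*t) + exp(-2*t), -2*t*exp(-2*t), -2*t^2*exp(-2*t) + 2*t*exp(-2*t)]
  [-t^2*exp(-2*t)/2 + 2*t*exp(-2*t), -t*exp(-2*t) + exp(-2*t), -t^2*exp(-2*t) + 3*t*exp(-2*t)]
  [t^2*exp(-2*t)/2 - t*exp(-2*t), t*exp(-2*t), t^2*exp(-2*t) - t*exp(-2*t) + exp(-2*t)]

Strategy: write A = P · J · P⁻¹ where J is a Jordan canonical form, so e^{tA} = P · e^{tJ} · P⁻¹, and e^{tJ} can be computed block-by-block.

A has Jordan form
J =
  [-2,  1,  0]
  [ 0, -2,  1]
  [ 0,  0, -2]
(up to reordering of blocks).

Per-block formulas:
  For a 3×3 Jordan block J_3(-2): exp(t · J_3(-2)) = e^(-2t)·(I + t·N + (t^2/2)·N^2), where N is the 3×3 nilpotent shift.

After assembling e^{tJ} and conjugating by P, we get:

e^{tA} =
  [-t^2*exp(-2*t) + 2*t*exp(-2*t) + exp(-2*t), -2*t*exp(-2*t), -2*t^2*exp(-2*t) + 2*t*exp(-2*t)]
  [-t^2*exp(-2*t)/2 + 2*t*exp(-2*t), -t*exp(-2*t) + exp(-2*t), -t^2*exp(-2*t) + 3*t*exp(-2*t)]
  [t^2*exp(-2*t)/2 - t*exp(-2*t), t*exp(-2*t), t^2*exp(-2*t) - t*exp(-2*t) + exp(-2*t)]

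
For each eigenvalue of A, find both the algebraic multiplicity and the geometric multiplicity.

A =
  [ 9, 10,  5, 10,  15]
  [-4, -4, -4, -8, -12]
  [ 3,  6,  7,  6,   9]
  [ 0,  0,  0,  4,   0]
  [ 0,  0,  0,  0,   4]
λ = 4: alg = 5, geom = 4

Step 1 — factor the characteristic polynomial to read off the algebraic multiplicities:
  χ_A(x) = (x - 4)^5

Step 2 — compute geometric multiplicities via the rank-nullity identity g(λ) = n − rank(A − λI):
  rank(A − (4)·I) = 1, so dim ker(A − (4)·I) = n − 1 = 4

Summary:
  λ = 4: algebraic multiplicity = 5, geometric multiplicity = 4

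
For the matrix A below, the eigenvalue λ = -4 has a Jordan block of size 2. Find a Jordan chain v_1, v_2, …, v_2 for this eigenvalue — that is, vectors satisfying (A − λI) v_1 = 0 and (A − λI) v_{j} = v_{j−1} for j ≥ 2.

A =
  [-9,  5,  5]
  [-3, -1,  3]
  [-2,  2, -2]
A Jordan chain for λ = -4 of length 2:
v_1 = (-5, -3, -2)ᵀ
v_2 = (1, 0, 0)ᵀ

Let N = A − (-4)·I. We want v_2 with N^2 v_2 = 0 but N^1 v_2 ≠ 0; then v_{j-1} := N · v_j for j = 2, …, 2.

Pick v_2 = (1, 0, 0)ᵀ.
Then v_1 = N · v_2 = (-5, -3, -2)ᵀ.

Sanity check: (A − (-4)·I) v_1 = (0, 0, 0)ᵀ = 0. ✓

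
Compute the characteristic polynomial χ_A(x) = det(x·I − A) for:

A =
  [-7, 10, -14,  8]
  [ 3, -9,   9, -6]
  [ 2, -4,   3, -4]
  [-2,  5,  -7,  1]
x^4 + 12*x^3 + 54*x^2 + 108*x + 81

Expanding det(x·I − A) (e.g. by cofactor expansion or by noting that A is similar to its Jordan form J, which has the same characteristic polynomial as A) gives
  χ_A(x) = x^4 + 12*x^3 + 54*x^2 + 108*x + 81
which factors as (x + 3)^4. The eigenvalues (with algebraic multiplicities) are λ = -3 with multiplicity 4.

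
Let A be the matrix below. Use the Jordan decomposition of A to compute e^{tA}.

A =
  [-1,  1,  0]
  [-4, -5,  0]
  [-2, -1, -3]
e^{tA} =
  [2*t*exp(-3*t) + exp(-3*t), t*exp(-3*t), 0]
  [-4*t*exp(-3*t), -2*t*exp(-3*t) + exp(-3*t), 0]
  [-2*t*exp(-3*t), -t*exp(-3*t), exp(-3*t)]

Strategy: write A = P · J · P⁻¹ where J is a Jordan canonical form, so e^{tA} = P · e^{tJ} · P⁻¹, and e^{tJ} can be computed block-by-block.

A has Jordan form
J =
  [-3,  1,  0]
  [ 0, -3,  0]
  [ 0,  0, -3]
(up to reordering of blocks).

Per-block formulas:
  For a 1×1 block at λ = -3: exp(t · [-3]) = [e^(-3t)].
  For a 2×2 Jordan block J_2(-3): exp(t · J_2(-3)) = e^(-3t)·(I + t·N), where N is the 2×2 nilpotent shift.

After assembling e^{tJ} and conjugating by P, we get:

e^{tA} =
  [2*t*exp(-3*t) + exp(-3*t), t*exp(-3*t), 0]
  [-4*t*exp(-3*t), -2*t*exp(-3*t) + exp(-3*t), 0]
  [-2*t*exp(-3*t), -t*exp(-3*t), exp(-3*t)]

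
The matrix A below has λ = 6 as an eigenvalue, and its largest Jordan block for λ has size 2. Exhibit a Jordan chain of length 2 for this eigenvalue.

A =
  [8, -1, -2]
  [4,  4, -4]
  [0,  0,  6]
A Jordan chain for λ = 6 of length 2:
v_1 = (2, 4, 0)ᵀ
v_2 = (1, 0, 0)ᵀ

Let N = A − (6)·I. We want v_2 with N^2 v_2 = 0 but N^1 v_2 ≠ 0; then v_{j-1} := N · v_j for j = 2, …, 2.

Pick v_2 = (1, 0, 0)ᵀ.
Then v_1 = N · v_2 = (2, 4, 0)ᵀ.

Sanity check: (A − (6)·I) v_1 = (0, 0, 0)ᵀ = 0. ✓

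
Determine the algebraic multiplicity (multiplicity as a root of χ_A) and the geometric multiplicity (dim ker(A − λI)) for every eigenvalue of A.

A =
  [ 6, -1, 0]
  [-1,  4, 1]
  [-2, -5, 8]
λ = 6: alg = 3, geom = 1

Step 1 — factor the characteristic polynomial to read off the algebraic multiplicities:
  χ_A(x) = (x - 6)^3

Step 2 — compute geometric multiplicities via the rank-nullity identity g(λ) = n − rank(A − λI):
  rank(A − (6)·I) = 2, so dim ker(A − (6)·I) = n − 2 = 1

Summary:
  λ = 6: algebraic multiplicity = 3, geometric multiplicity = 1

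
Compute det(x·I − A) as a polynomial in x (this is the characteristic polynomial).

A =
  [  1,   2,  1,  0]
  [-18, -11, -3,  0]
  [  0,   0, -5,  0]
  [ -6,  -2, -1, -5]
x^4 + 20*x^3 + 150*x^2 + 500*x + 625

Expanding det(x·I − A) (e.g. by cofactor expansion or by noting that A is similar to its Jordan form J, which has the same characteristic polynomial as A) gives
  χ_A(x) = x^4 + 20*x^3 + 150*x^2 + 500*x + 625
which factors as (x + 5)^4. The eigenvalues (with algebraic multiplicities) are λ = -5 with multiplicity 4.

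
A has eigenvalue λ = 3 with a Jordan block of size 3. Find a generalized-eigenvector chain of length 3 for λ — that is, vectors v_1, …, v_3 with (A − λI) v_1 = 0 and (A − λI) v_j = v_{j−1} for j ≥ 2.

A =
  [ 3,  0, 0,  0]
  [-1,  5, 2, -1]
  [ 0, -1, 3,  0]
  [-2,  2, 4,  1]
A Jordan chain for λ = 3 of length 3:
v_1 = (0, 0, 1, 2)ᵀ
v_2 = (0, -1, 0, -2)ᵀ
v_3 = (1, 0, 0, 0)ᵀ

Let N = A − (3)·I. We want v_3 with N^3 v_3 = 0 but N^2 v_3 ≠ 0; then v_{j-1} := N · v_j for j = 3, …, 2.

Pick v_3 = (1, 0, 0, 0)ᵀ.
Then v_2 = N · v_3 = (0, -1, 0, -2)ᵀ.
Then v_1 = N · v_2 = (0, 0, 1, 2)ᵀ.

Sanity check: (A − (3)·I) v_1 = (0, 0, 0, 0)ᵀ = 0. ✓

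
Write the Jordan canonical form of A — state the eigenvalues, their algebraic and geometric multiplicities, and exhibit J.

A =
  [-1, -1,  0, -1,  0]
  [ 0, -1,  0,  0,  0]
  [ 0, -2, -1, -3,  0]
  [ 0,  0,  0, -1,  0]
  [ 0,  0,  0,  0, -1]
J_2(-1) ⊕ J_2(-1) ⊕ J_1(-1)

The characteristic polynomial is
  det(x·I − A) = x^5 + 5*x^4 + 10*x^3 + 10*x^2 + 5*x + 1 = (x + 1)^5

Eigenvalues and multiplicities (the geometric multiplicity of λ is n − rank(A − λI), which equals the number of Jordan blocks for λ):
  λ = -1: algebraic multiplicity = 5, geometric multiplicity = 3

Determining the block sizes for each eigenvalue:
  λ = -1: with am = 5 and gm = 3, the partition is not yet determined (e.g. several partitions of 5 into 3 parts exist). Let N = A − (-1)·I. Computing rank(N^1) = 2, rank(N^2) = 0; the number of blocks of size ≥ j is rank(N^{j−1}) − rank(N^j), giving [3, 2]. So we have 2 block(s) of size 2, 1 block(s) of size 1 → block sizes [2, 2, 1]

Assembling the blocks gives a Jordan form
J =
  [-1,  1,  0,  0,  0]
  [ 0, -1,  0,  0,  0]
  [ 0,  0, -1,  1,  0]
  [ 0,  0,  0, -1,  0]
  [ 0,  0,  0,  0, -1]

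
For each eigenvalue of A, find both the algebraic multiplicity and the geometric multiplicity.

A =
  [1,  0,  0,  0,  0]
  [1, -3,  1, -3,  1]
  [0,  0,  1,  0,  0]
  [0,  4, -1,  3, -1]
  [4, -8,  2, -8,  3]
λ = 1: alg = 5, geom = 3

Step 1 — factor the characteristic polynomial to read off the algebraic multiplicities:
  χ_A(x) = (x - 1)^5

Step 2 — compute geometric multiplicities via the rank-nullity identity g(λ) = n − rank(A − λI):
  rank(A − (1)·I) = 2, so dim ker(A − (1)·I) = n − 2 = 3

Summary:
  λ = 1: algebraic multiplicity = 5, geometric multiplicity = 3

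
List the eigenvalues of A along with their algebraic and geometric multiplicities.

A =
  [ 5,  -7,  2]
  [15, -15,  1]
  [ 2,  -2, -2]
λ = -4: alg = 3, geom = 1

Step 1 — factor the characteristic polynomial to read off the algebraic multiplicities:
  χ_A(x) = (x + 4)^3

Step 2 — compute geometric multiplicities via the rank-nullity identity g(λ) = n − rank(A − λI):
  rank(A − (-4)·I) = 2, so dim ker(A − (-4)·I) = n − 2 = 1

Summary:
  λ = -4: algebraic multiplicity = 3, geometric multiplicity = 1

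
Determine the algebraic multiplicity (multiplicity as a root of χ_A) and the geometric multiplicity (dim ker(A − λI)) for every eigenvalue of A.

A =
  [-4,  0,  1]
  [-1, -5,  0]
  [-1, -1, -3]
λ = -4: alg = 3, geom = 1

Step 1 — factor the characteristic polynomial to read off the algebraic multiplicities:
  χ_A(x) = (x + 4)^3

Step 2 — compute geometric multiplicities via the rank-nullity identity g(λ) = n − rank(A − λI):
  rank(A − (-4)·I) = 2, so dim ker(A − (-4)·I) = n − 2 = 1

Summary:
  λ = -4: algebraic multiplicity = 3, geometric multiplicity = 1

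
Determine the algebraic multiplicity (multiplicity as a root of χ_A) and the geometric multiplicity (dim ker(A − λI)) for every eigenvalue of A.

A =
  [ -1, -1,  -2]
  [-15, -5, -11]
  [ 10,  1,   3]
λ = -1: alg = 3, geom = 1

Step 1 — factor the characteristic polynomial to read off the algebraic multiplicities:
  χ_A(x) = (x + 1)^3

Step 2 — compute geometric multiplicities via the rank-nullity identity g(λ) = n − rank(A − λI):
  rank(A − (-1)·I) = 2, so dim ker(A − (-1)·I) = n − 2 = 1

Summary:
  λ = -1: algebraic multiplicity = 3, geometric multiplicity = 1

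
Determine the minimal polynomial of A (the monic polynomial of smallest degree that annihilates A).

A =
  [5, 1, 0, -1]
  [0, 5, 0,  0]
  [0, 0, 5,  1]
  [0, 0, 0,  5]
x^2 - 10*x + 25

The characteristic polynomial is χ_A(x) = (x - 5)^4, so the eigenvalues are known. The minimal polynomial is
  m_A(x) = Π_λ (x − λ)^{k_λ}
where k_λ is the size of the *largest* Jordan block for λ (equivalently, the smallest k with (A − λI)^k v = 0 for every generalised eigenvector v of λ).

  λ = 5: largest Jordan block has size 2, contributing (x − 5)^2

So m_A(x) = (x - 5)^2 = x^2 - 10*x + 25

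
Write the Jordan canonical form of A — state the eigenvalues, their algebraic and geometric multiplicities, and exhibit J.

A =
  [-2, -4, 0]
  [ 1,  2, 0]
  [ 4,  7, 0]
J_3(0)

The characteristic polynomial is
  det(x·I − A) = x^3

Eigenvalues and multiplicities (the geometric multiplicity of λ is n − rank(A − λI), which equals the number of Jordan blocks for λ):
  λ = 0: algebraic multiplicity = 3, geometric multiplicity = 1

Determining the block sizes for each eigenvalue:
  λ = 0: one block (gm = 1), so the single block has size am = 3 → block sizes [3]

Assembling the blocks gives a Jordan form
J =
  [0, 1, 0]
  [0, 0, 1]
  [0, 0, 0]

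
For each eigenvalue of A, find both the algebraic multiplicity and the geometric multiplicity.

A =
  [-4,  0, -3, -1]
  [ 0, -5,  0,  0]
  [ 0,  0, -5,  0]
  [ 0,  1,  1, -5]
λ = -5: alg = 3, geom = 2; λ = -4: alg = 1, geom = 1

Step 1 — factor the characteristic polynomial to read off the algebraic multiplicities:
  χ_A(x) = (x + 4)*(x + 5)^3

Step 2 — compute geometric multiplicities via the rank-nullity identity g(λ) = n − rank(A − λI):
  rank(A − (-5)·I) = 2, so dim ker(A − (-5)·I) = n − 2 = 2
  rank(A − (-4)·I) = 3, so dim ker(A − (-4)·I) = n − 3 = 1

Summary:
  λ = -5: algebraic multiplicity = 3, geometric multiplicity = 2
  λ = -4: algebraic multiplicity = 1, geometric multiplicity = 1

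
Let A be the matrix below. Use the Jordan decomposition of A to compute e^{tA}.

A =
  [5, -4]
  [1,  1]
e^{tA} =
  [2*t*exp(3*t) + exp(3*t), -4*t*exp(3*t)]
  [t*exp(3*t), -2*t*exp(3*t) + exp(3*t)]

Strategy: write A = P · J · P⁻¹ where J is a Jordan canonical form, so e^{tA} = P · e^{tJ} · P⁻¹, and e^{tJ} can be computed block-by-block.

A has Jordan form
J =
  [3, 1]
  [0, 3]
(up to reordering of blocks).

Per-block formulas:
  For a 2×2 Jordan block J_2(3): exp(t · J_2(3)) = e^(3t)·(I + t·N), where N is the 2×2 nilpotent shift.

After assembling e^{tJ} and conjugating by P, we get:

e^{tA} =
  [2*t*exp(3*t) + exp(3*t), -4*t*exp(3*t)]
  [t*exp(3*t), -2*t*exp(3*t) + exp(3*t)]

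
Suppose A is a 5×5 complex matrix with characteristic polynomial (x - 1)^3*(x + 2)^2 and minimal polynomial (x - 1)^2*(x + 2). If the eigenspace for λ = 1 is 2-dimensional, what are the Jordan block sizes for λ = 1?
Block sizes for λ = 1: [2, 1]

Step 1 — from the characteristic polynomial, algebraic multiplicity of λ = 1 is 3. From dim ker(A − (1)·I) = 2, there are exactly 2 Jordan blocks for λ = 1.
Step 2 — from the minimal polynomial, the factor (x − 1)^2 tells us the largest block for λ = 1 has size 2.
Step 3 — with total size 3, 2 blocks, and largest block 2, the block sizes (in nonincreasing order) are [2, 1].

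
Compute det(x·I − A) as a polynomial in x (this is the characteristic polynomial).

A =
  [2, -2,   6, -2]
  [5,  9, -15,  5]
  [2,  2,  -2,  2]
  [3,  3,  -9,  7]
x^4 - 16*x^3 + 96*x^2 - 256*x + 256

Expanding det(x·I − A) (e.g. by cofactor expansion or by noting that A is similar to its Jordan form J, which has the same characteristic polynomial as A) gives
  χ_A(x) = x^4 - 16*x^3 + 96*x^2 - 256*x + 256
which factors as (x - 4)^4. The eigenvalues (with algebraic multiplicities) are λ = 4 with multiplicity 4.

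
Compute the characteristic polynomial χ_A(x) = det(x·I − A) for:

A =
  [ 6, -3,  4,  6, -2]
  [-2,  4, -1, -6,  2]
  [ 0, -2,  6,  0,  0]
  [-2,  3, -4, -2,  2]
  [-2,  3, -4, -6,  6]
x^5 - 20*x^4 + 160*x^3 - 640*x^2 + 1280*x - 1024

Expanding det(x·I − A) (e.g. by cofactor expansion or by noting that A is similar to its Jordan form J, which has the same characteristic polynomial as A) gives
  χ_A(x) = x^5 - 20*x^4 + 160*x^3 - 640*x^2 + 1280*x - 1024
which factors as (x - 4)^5. The eigenvalues (with algebraic multiplicities) are λ = 4 with multiplicity 5.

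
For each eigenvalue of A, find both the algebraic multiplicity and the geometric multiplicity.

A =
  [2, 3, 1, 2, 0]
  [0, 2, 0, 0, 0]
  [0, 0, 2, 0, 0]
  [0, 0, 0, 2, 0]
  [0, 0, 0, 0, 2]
λ = 2: alg = 5, geom = 4

Step 1 — factor the characteristic polynomial to read off the algebraic multiplicities:
  χ_A(x) = (x - 2)^5

Step 2 — compute geometric multiplicities via the rank-nullity identity g(λ) = n − rank(A − λI):
  rank(A − (2)·I) = 1, so dim ker(A − (2)·I) = n − 1 = 4

Summary:
  λ = 2: algebraic multiplicity = 5, geometric multiplicity = 4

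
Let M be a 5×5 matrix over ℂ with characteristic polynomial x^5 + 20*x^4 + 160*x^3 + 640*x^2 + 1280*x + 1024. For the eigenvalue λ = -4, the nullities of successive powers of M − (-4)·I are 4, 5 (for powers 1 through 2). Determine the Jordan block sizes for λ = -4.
Block sizes for λ = -4: [2, 1, 1, 1]

From the dimensions of kernels of powers, the number of Jordan blocks of size at least j is d_j − d_{j−1} where d_j = dim ker(N^j) (with d_0 = 0). Computing the differences gives [4, 1].
The number of blocks of size exactly k is (#blocks of size ≥ k) − (#blocks of size ≥ k + 1), so the partition is: 3 block(s) of size 1, 1 block(s) of size 2.
In nonincreasing order the block sizes are [2, 1, 1, 1].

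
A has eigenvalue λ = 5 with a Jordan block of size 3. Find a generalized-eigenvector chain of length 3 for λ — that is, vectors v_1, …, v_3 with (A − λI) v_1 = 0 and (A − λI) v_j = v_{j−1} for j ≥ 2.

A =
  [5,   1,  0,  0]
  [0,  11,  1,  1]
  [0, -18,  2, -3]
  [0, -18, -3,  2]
A Jordan chain for λ = 5 of length 3:
v_1 = (6, 0, 0, 0)ᵀ
v_2 = (1, 6, -18, -18)ᵀ
v_3 = (0, 1, 0, 0)ᵀ

Let N = A − (5)·I. We want v_3 with N^3 v_3 = 0 but N^2 v_3 ≠ 0; then v_{j-1} := N · v_j for j = 3, …, 2.

Pick v_3 = (0, 1, 0, 0)ᵀ.
Then v_2 = N · v_3 = (1, 6, -18, -18)ᵀ.
Then v_1 = N · v_2 = (6, 0, 0, 0)ᵀ.

Sanity check: (A − (5)·I) v_1 = (0, 0, 0, 0)ᵀ = 0. ✓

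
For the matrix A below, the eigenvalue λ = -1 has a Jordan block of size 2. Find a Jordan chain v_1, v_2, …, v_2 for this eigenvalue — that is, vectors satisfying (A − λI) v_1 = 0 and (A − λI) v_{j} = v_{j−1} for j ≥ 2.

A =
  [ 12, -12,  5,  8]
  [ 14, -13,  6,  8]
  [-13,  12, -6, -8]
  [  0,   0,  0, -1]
A Jordan chain for λ = -1 of length 2:
v_1 = (-9, -6, 9, 0)ᵀ
v_2 = (3, 4, 0, 0)ᵀ

Let N = A − (-1)·I. We want v_2 with N^2 v_2 = 0 but N^1 v_2 ≠ 0; then v_{j-1} := N · v_j for j = 2, …, 2.

Pick v_2 = (3, 4, 0, 0)ᵀ.
Then v_1 = N · v_2 = (-9, -6, 9, 0)ᵀ.

Sanity check: (A − (-1)·I) v_1 = (0, 0, 0, 0)ᵀ = 0. ✓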